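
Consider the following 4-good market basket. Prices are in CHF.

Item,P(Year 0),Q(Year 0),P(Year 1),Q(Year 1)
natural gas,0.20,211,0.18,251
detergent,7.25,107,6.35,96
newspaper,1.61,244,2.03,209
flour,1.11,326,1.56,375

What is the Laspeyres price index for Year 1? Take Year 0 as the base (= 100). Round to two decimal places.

Laspeyres price index uses base-period quantities as weights.
ΣP(Year 1)·Q(Year 0) = 0.18×211 + 6.35×107 + 2.03×244 + 1.56×326 = 37.98 + 679.45 + 495.32 + 508.56 = 1721.31
ΣP(Year 0)·Q(Year 0) = 0.20×211 + 7.25×107 + 1.61×244 + 1.11×326 = 42.2 + 775.75 + 392.84 + 361.86 = 1572.65
Index = 1721.31 / 1572.65 × 100 = 109.4528

109.45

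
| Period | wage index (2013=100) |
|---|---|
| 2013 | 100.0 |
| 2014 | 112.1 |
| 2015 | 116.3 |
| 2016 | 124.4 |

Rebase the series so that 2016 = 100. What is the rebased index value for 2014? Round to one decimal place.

Rebased(2014) = 112.1 / 124.4 × 100 = 90.1125

90.1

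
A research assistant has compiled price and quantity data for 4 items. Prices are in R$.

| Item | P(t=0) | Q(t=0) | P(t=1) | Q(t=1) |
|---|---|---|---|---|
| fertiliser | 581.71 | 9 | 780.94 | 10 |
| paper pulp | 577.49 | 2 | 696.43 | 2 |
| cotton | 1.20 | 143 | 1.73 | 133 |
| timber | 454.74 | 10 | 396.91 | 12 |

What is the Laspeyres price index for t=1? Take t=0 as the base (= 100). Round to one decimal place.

113.8

Laspeyres price index uses base-period quantities as weights.
ΣP(t=1)·Q(t=0) = 780.94×9 + 696.43×2 + 1.73×143 + 396.91×10 = 7028.46 + 1392.86 + 247.39 + 3969.1 = 12637.81
ΣP(t=0)·Q(t=0) = 581.71×9 + 577.49×2 + 1.20×143 + 454.74×10 = 5235.39 + 1154.98 + 171.6 + 4547.4 = 11109.37
Index = 12637.81 / 11109.37 × 100 = 113.7581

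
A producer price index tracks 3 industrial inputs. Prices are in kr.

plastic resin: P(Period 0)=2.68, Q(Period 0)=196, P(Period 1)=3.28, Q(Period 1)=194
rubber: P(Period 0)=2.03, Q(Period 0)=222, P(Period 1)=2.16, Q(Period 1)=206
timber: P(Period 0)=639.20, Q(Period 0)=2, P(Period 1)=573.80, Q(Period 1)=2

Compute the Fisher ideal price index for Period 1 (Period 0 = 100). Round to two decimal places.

100.63

Laspeyres component (base-period weights):
ΣP(Period 1)Q(Period 0) = 3.28×196 + 2.16×222 + 573.80×2 = 642.88 + 479.52 + 1147.6 = 2270
ΣP(Period 0)Q(Period 0) = 2.68×196 + 2.03×222 + 639.20×2 = 525.28 + 450.66 + 1278.4 = 2254.34
L = 2270 / 2254.34 × 100 = 100.6947
Paasche component (current-period weights):
ΣP(Period 1)Q(Period 1) = 3.28×194 + 2.16×206 + 573.80×2 = 636.32 + 444.96 + 1147.6 = 2228.88
ΣP(Period 0)Q(Period 1) = 2.68×194 + 2.03×206 + 639.20×2 = 519.92 + 418.18 + 1278.4 = 2216.5
P = 2228.88 / 2216.5 × 100 = 100.5585
Fisher = √(L × P) = √(100.6947 × 100.5585) = 100.6266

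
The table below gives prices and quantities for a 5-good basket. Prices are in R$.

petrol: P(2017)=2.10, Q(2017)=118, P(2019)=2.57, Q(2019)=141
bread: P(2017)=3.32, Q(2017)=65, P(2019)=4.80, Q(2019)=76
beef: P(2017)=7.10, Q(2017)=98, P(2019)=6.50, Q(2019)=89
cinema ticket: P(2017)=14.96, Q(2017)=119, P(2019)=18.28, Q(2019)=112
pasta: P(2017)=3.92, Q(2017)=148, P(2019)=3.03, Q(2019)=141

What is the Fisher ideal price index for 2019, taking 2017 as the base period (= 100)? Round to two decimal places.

110.51

Laspeyres component (base-period weights):
ΣP(2019)Q(2017) = 2.57×118 + 4.80×65 + 6.50×98 + 18.28×119 + 3.03×148 = 303.26 + 312 + 637 + 2175.32 + 448.44 = 3876.02
ΣP(2017)Q(2017) = 2.10×118 + 3.32×65 + 7.10×98 + 14.96×119 + 3.92×148 = 247.8 + 215.8 + 695.8 + 1780.24 + 580.16 = 3519.8
L = 3876.02 / 3519.8 × 100 = 110.1205
Paasche component (current-period weights):
ΣP(2019)Q(2019) = 2.57×141 + 4.80×76 + 6.50×89 + 18.28×112 + 3.03×141 = 362.37 + 364.8 + 578.5 + 2047.36 + 427.23 = 3780.26
ΣP(2017)Q(2019) = 2.10×141 + 3.32×76 + 7.10×89 + 14.96×112 + 3.92×141 = 296.1 + 252.32 + 631.9 + 1675.52 + 552.72 = 3408.56
P = 3780.26 / 3408.56 × 100 = 110.9049
Fisher = √(L × P) = √(110.1205 × 110.9049) = 110.5120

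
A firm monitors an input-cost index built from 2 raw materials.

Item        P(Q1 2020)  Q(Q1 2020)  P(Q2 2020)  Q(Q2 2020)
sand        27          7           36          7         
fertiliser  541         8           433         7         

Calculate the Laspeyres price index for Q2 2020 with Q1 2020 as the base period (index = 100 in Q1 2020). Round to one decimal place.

82.3

Laspeyres price index uses base-period quantities as weights.
ΣP(Q2 2020)·Q(Q1 2020) = 36×7 + 433×8 = 252 + 3464 = 3716
ΣP(Q1 2020)·Q(Q1 2020) = 27×7 + 541×8 = 189 + 4328 = 4517
Index = 3716 / 4517 × 100 = 82.2670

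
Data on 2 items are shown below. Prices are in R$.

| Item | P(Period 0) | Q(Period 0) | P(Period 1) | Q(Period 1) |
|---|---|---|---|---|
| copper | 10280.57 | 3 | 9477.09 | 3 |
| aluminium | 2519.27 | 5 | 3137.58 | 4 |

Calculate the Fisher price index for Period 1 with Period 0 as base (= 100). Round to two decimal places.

Laspeyres component (base-period weights):
ΣP(Period 1)Q(Period 0) = 9477.09×3 + 3137.58×5 = 28431.27 + 15687.9 = 44119.17
ΣP(Period 0)Q(Period 0) = 10280.57×3 + 2519.27×5 = 30841.71 + 12596.35 = 43438.06
L = 44119.17 / 43438.06 × 100 = 101.5680
Paasche component (current-period weights):
ΣP(Period 1)Q(Period 1) = 9477.09×3 + 3137.58×4 = 28431.27 + 12550.32 = 40981.59
ΣP(Period 0)Q(Period 1) = 10280.57×3 + 2519.27×4 = 30841.71 + 10077.08 = 40918.79
P = 40981.59 / 40918.79 × 100 = 100.1535
Fisher = √(L × P) = √(101.5680 × 100.1535) = 100.8583

100.86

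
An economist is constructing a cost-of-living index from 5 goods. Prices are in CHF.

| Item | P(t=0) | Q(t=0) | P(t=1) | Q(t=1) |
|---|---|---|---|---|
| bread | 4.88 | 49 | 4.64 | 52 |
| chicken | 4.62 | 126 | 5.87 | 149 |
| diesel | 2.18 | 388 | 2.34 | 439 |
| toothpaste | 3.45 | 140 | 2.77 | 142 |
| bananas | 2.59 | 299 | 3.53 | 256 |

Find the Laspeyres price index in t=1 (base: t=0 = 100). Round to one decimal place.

113.5

Laspeyres price index uses base-period quantities as weights.
ΣP(t=1)·Q(t=0) = 4.64×49 + 5.87×126 + 2.34×388 + 2.77×140 + 3.53×299 = 227.36 + 739.62 + 907.92 + 387.8 + 1055.47 = 3318.17
ΣP(t=0)·Q(t=0) = 4.88×49 + 4.62×126 + 2.18×388 + 3.45×140 + 2.59×299 = 239.12 + 582.12 + 845.84 + 483 + 774.41 = 2924.49
Index = 3318.17 / 2924.49 × 100 = 113.4615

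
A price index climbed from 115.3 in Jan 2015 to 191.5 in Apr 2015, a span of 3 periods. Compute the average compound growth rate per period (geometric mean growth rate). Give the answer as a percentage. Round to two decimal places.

18.43%

Growth factor = (191.5/115.3)^(1/3) = (1.660885)^(1/3) = 1.184258
Growth rate = 1.184258 − 1 = 0.184258 = 18.4258%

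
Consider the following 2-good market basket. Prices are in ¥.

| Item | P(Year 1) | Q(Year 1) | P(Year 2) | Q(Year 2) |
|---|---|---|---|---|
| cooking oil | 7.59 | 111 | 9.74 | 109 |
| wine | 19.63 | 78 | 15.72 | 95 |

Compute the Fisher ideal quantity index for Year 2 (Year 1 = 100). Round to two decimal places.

Laspeyres component (base-period weights):
ΣP(Year 1)Q(Year 2) = 7.59×109 + 19.63×95 = 827.31 + 1864.85 = 2692.16
ΣP(Year 1)Q(Year 1) = 7.59×111 + 19.63×78 = 842.49 + 1531.14 = 2373.63
L = 2692.16 / 2373.63 × 100 = 113.4195
Paasche component (current-period weights):
ΣP(Year 2)Q(Year 2) = 9.74×109 + 15.72×95 = 1061.66 + 1493.4 = 2555.06
ΣP(Year 2)Q(Year 1) = 9.74×111 + 15.72×78 = 1081.14 + 1226.16 = 2307.3
P = 2555.06 / 2307.3 × 100 = 110.7381
Fisher = √(L × P) = √(113.4195 × 110.7381) = 112.0708

112.07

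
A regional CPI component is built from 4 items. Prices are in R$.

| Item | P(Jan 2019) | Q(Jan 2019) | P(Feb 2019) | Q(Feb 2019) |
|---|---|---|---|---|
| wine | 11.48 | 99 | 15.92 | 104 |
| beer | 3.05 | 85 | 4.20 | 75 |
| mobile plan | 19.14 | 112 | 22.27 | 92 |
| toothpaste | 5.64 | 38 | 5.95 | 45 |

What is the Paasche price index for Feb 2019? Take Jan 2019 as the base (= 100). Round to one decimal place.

Paasche price index uses current-period quantities as weights.
ΣP(Feb 2019)·Q(Feb 2019) = 15.92×104 + 4.20×75 + 22.27×92 + 5.95×45 = 1655.68 + 315 + 2048.84 + 267.75 = 4287.27
ΣP(Jan 2019)·Q(Feb 2019) = 11.48×104 + 3.05×75 + 19.14×92 + 5.64×45 = 1193.92 + 228.75 + 1760.88 + 253.8 = 3437.35
Index = 4287.27 / 3437.35 × 100 = 124.7260

124.7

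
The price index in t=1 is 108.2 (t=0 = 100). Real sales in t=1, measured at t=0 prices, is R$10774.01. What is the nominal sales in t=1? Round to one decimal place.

Nominal = Real × (Index/100) = 10774.01 × (108.2/100)
        = 10774.01 × 1.082 = 11657.4788

11657.5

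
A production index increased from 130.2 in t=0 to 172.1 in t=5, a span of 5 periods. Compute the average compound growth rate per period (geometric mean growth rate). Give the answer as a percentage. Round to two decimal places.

5.74%

Growth factor = (172.1/130.2)^(1/5) = (1.321813)^(1/5) = 1.057387
Growth rate = 1.057387 − 1 = 0.057387 = 5.7387%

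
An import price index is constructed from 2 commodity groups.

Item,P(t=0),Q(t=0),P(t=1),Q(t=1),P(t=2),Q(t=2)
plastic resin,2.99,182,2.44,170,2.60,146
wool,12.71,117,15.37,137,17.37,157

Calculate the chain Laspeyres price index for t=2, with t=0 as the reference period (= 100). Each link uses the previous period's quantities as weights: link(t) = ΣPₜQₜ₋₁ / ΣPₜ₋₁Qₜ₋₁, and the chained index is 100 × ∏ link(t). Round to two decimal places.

123.59

Link t=0→t=1:
ΣP(t=1)Q(t=0) = 2.44×182 + 15.37×117 = 444.08 + 1798.29 = 2242.37
ΣP(t=0)Q(t=0) = 2.99×182 + 12.71×117 = 544.18 + 1487.07 = 2031.25
link = 2242.37/2031.25 = 1.103936
Link t=1→t=2:
ΣP(t=2)Q(t=1) = 2.60×170 + 17.37×137 = 442 + 2379.69 = 2821.69
ΣP(t=1)Q(t=1) = 2.44×170 + 15.37×137 = 414.8 + 2105.69 = 2520.49
link = 2821.69/2520.49 = 1.119501
Chained index = 100 × 1.103936 × 1.119501 = 123.5857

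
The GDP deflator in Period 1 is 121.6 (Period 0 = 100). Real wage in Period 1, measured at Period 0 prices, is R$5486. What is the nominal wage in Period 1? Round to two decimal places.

6670.98

Nominal = Real × (Index/100) = 5486 × (121.6/100)
        = 5486 × 1.216 = 6670.9760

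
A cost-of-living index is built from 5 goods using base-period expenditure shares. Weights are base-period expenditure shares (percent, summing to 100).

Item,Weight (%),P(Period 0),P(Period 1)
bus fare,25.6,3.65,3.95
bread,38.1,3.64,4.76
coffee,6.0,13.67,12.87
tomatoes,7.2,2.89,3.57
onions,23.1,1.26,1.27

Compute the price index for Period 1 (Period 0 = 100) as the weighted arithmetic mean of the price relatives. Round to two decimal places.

bus fare: 25.6 × (3.95/3.65) = 25.6 × 1.082192 = 27.7041
bread: 38.1 × (4.76/3.64) = 38.1 × 1.307692 = 49.8231
coffee: 6.0 × (12.87/13.67) = 6.0 × 0.941478 = 5.6489
tomatoes: 7.2 × (3.57/2.89) = 7.2 × 1.235294 = 8.8941
onions: 23.1 × (1.27/1.26) = 23.1 × 1.007937 = 23.2833
Index = Σ wᵢ·(p₁ᵢ/p₀ᵢ) = 27.7041 + 49.8231 + 5.6489 + 8.8941 + 23.2833 = 115.3535

115.35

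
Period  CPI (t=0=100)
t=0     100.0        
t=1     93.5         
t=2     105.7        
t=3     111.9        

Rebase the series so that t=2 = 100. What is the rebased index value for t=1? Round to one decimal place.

Rebased(t=1) = 93.5 / 105.7 × 100 = 88.4579

88.5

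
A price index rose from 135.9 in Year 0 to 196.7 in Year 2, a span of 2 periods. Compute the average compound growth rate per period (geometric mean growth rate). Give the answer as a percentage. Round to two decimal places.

20.31%

Growth factor = (196.7/135.9)^(1/2) = (1.447388)^(1/2) = 1.203074
Growth rate = 1.203074 − 1 = 0.203074 = 20.3074%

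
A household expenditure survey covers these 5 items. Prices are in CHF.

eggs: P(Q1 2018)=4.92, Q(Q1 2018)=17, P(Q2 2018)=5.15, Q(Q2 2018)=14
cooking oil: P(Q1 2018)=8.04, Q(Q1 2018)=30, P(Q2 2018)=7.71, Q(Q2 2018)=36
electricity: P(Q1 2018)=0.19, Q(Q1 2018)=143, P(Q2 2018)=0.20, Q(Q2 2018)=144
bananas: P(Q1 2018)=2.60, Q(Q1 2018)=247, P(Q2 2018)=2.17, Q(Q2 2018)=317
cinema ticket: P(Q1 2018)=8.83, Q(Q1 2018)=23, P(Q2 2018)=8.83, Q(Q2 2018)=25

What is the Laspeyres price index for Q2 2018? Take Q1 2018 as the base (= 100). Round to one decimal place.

90.7

Laspeyres price index uses base-period quantities as weights.
ΣP(Q2 2018)·Q(Q1 2018) = 5.15×17 + 7.71×30 + 0.20×143 + 2.17×247 + 8.83×23 = 87.55 + 231.3 + 28.6 + 535.99 + 203.09 = 1086.53
ΣP(Q1 2018)·Q(Q1 2018) = 4.92×17 + 8.04×30 + 0.19×143 + 2.60×247 + 8.83×23 = 83.64 + 241.2 + 27.17 + 642.2 + 203.09 = 1197.3
Index = 1086.53 / 1197.3 × 100 = 90.7484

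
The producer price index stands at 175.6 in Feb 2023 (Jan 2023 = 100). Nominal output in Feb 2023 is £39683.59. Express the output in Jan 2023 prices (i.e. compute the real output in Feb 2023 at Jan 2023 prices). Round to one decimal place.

22598.9

Real = Nominal ÷ (Index/100) = 39683.59 ÷ (175.6/100)
     = 39683.59 ÷ 1.756 = 22598.8554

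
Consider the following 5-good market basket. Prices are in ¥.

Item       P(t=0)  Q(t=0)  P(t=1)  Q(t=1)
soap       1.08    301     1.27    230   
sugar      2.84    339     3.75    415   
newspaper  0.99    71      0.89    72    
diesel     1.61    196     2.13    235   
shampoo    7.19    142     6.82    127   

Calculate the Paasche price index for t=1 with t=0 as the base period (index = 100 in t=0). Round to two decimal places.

Paasche price index uses current-period quantities as weights.
ΣP(t=1)·Q(t=1) = 1.27×230 + 3.75×415 + 0.89×72 + 2.13×235 + 6.82×127 = 292.1 + 1556.25 + 64.08 + 500.55 + 866.14 = 3279.12
ΣP(t=0)·Q(t=1) = 1.08×230 + 2.84×415 + 0.99×72 + 1.61×235 + 7.19×127 = 248.4 + 1178.6 + 71.28 + 378.35 + 913.13 = 2789.76
Index = 3279.12 / 2789.76 × 100 = 117.5413

117.54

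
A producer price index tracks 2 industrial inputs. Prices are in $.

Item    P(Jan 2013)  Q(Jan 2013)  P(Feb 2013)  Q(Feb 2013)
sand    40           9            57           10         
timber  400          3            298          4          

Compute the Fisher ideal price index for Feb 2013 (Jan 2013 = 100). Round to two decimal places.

Laspeyres component (base-period weights):
ΣP(Feb 2013)Q(Jan 2013) = 57×9 + 298×3 = 513 + 894 = 1407
ΣP(Jan 2013)Q(Jan 2013) = 40×9 + 400×3 = 360 + 1200 = 1560
L = 1407 / 1560 × 100 = 90.1923
Paasche component (current-period weights):
ΣP(Feb 2013)Q(Feb 2013) = 57×10 + 298×4 = 570 + 1192 = 1762
ΣP(Jan 2013)Q(Feb 2013) = 40×10 + 400×4 = 400 + 1600 = 2000
P = 1762 / 2000 × 100 = 88.1000
Fisher = √(L × P) = √(90.1923 × 88.1000) = 89.1400

89.14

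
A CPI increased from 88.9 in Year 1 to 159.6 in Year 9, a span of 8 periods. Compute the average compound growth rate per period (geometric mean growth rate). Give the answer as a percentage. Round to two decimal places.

7.59%

Growth factor = (159.6/88.9)^(1/8) = (1.795276)^(1/8) = 1.075886
Growth rate = 1.075886 − 1 = 0.075886 = 7.5886%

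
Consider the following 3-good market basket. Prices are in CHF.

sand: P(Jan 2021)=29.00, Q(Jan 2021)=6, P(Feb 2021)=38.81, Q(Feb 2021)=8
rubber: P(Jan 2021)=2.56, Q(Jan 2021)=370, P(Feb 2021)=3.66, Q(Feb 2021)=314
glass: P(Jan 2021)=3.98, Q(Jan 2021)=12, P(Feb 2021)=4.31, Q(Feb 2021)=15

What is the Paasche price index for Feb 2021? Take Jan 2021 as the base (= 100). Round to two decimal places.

Paasche price index uses current-period quantities as weights.
ΣP(Feb 2021)·Q(Feb 2021) = 38.81×8 + 3.66×314 + 4.31×15 = 310.48 + 1149.24 + 64.65 = 1524.37
ΣP(Jan 2021)·Q(Feb 2021) = 29.00×8 + 2.56×314 + 3.98×15 = 232 + 803.84 + 59.7 = 1095.54
Index = 1524.37 / 1095.54 × 100 = 139.1433

139.14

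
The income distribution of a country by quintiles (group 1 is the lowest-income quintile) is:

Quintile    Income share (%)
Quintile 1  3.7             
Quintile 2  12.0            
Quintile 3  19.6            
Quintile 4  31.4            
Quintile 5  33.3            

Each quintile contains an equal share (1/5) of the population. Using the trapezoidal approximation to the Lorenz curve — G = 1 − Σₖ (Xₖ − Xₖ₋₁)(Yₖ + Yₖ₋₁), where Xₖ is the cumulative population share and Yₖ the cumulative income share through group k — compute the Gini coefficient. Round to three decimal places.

0.314

Cumulative income shares Yₖ: 0.0370, 0.1570, 0.3530, 0.6670, 1.0000
Σ (Xₖ−Xₖ₋₁)(Yₖ+Yₖ₋₁) = (1/5)(0.0370+0.0000) + (1/5)(0.1570+0.0370) + (1/5)(0.3530+0.1570) + (1/5)(0.6670+0.3530) + (1/5)(1.0000+0.6670)
  = 0.0074 + 0.0388 + 0.1020 + 0.2040 + 0.3334 = 0.6856
G = 1 − 0.6856 = 0.3144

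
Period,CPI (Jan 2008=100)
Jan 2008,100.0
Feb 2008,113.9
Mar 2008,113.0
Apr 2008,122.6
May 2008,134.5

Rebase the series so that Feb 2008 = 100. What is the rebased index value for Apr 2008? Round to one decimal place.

107.6

Rebased(Apr 2008) = 122.6 / 113.9 × 100 = 107.6383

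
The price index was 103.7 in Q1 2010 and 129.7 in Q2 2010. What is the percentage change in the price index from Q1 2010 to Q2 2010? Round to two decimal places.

Change = (129.7 − 103.7) / 103.7 × 100
       = 26.0 / 103.7 × 100 = 25.0723%

25.07%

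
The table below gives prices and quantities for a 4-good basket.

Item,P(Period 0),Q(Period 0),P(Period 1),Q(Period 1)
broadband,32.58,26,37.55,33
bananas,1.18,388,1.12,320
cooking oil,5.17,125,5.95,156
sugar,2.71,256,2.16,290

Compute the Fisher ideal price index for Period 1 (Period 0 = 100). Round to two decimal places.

102.94

Laspeyres component (base-period weights):
ΣP(Period 1)Q(Period 0) = 37.55×26 + 1.12×388 + 5.95×125 + 2.16×256 = 976.3 + 434.56 + 743.75 + 552.96 = 2707.57
ΣP(Period 0)Q(Period 0) = 32.58×26 + 1.18×388 + 5.17×125 + 2.71×256 = 847.08 + 457.84 + 646.25 + 693.76 = 2644.93
L = 2707.57 / 2644.93 × 100 = 102.3683
Paasche component (current-period weights):
ΣP(Period 1)Q(Period 1) = 37.55×33 + 1.12×320 + 5.95×156 + 2.16×290 = 1239.15 + 358.4 + 928.2 + 626.4 = 3152.15
ΣP(Period 0)Q(Period 1) = 32.58×33 + 1.18×320 + 5.17×156 + 2.71×290 = 1075.14 + 377.6 + 806.52 + 785.9 = 3045.16
P = 3152.15 / 3045.16 × 100 = 103.5134
Fisher = √(L × P) = √(102.3683 × 103.5134) = 102.9393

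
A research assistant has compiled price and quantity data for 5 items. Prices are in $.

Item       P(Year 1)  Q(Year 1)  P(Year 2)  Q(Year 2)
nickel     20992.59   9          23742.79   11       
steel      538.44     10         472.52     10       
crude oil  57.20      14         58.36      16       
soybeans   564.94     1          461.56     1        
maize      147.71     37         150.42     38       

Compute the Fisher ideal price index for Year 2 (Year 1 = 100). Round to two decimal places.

112.07

Laspeyres component (base-period weights):
ΣP(Year 2)Q(Year 1) = 23742.79×9 + 472.52×10 + 58.36×14 + 461.56×1 + 150.42×37 = 213685.11 + 4725.2 + 817.04 + 461.56 + 5565.54 = 225254.45
ΣP(Year 1)Q(Year 1) = 20992.59×9 + 538.44×10 + 57.20×14 + 564.94×1 + 147.71×37 = 188933.31 + 5384.4 + 800.8 + 564.94 + 5465.27 = 201148.72
L = 225254.45 / 201148.72 × 100 = 111.9840
Paasche component (current-period weights):
ΣP(Year 2)Q(Year 2) = 23742.79×11 + 472.52×10 + 58.36×16 + 461.56×1 + 150.42×38 = 261170.69 + 4725.2 + 933.76 + 461.56 + 5715.96 = 273007.17
ΣP(Year 1)Q(Year 2) = 20992.59×11 + 538.44×10 + 57.20×16 + 564.94×1 + 147.71×38 = 230918.49 + 5384.4 + 915.2 + 564.94 + 5612.98 = 243396.01
P = 273007.17 / 243396.01 × 100 = 112.1658
Fisher = √(L × P) = √(111.9840 × 112.1658) = 112.0749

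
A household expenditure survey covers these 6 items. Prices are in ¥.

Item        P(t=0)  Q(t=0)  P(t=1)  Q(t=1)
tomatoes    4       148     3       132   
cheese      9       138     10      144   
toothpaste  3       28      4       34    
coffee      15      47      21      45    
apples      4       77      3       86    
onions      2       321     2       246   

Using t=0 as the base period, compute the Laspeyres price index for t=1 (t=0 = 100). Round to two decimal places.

106.24

Laspeyres price index uses base-period quantities as weights.
ΣP(t=1)·Q(t=0) = 3×148 + 10×138 + 4×28 + 21×47 + 3×77 + 2×321 = 444 + 1380 + 112 + 987 + 231 + 642 = 3796
ΣP(t=0)·Q(t=0) = 4×148 + 9×138 + 3×28 + 15×47 + 4×77 + 2×321 = 592 + 1242 + 84 + 705 + 308 + 642 = 3573
Index = 3796 / 3573 × 100 = 106.2413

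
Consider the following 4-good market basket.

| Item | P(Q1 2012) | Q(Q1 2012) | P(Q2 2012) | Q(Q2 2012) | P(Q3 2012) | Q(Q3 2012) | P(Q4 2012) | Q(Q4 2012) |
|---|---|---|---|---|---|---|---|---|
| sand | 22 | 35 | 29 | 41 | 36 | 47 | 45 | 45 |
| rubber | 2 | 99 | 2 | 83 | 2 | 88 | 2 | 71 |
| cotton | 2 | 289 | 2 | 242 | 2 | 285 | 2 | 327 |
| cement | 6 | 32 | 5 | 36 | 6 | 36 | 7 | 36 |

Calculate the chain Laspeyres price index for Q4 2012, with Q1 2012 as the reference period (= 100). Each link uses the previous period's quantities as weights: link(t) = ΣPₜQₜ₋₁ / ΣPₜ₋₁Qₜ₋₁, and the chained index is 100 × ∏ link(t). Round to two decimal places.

Link Q1 2012→Q2 2012:
ΣP(Q2 2012)Q(Q1 2012) = 29×35 + 2×99 + 2×289 + 5×32 = 1015 + 198 + 578 + 160 = 1951
ΣP(Q1 2012)Q(Q1 2012) = 22×35 + 2×99 + 2×289 + 6×32 = 770 + 198 + 578 + 192 = 1738
link = 1951/1738 = 1.122555
Link Q2 2012→Q3 2012:
ΣP(Q3 2012)Q(Q2 2012) = 36×41 + 2×83 + 2×242 + 6×36 = 1476 + 166 + 484 + 216 = 2342
ΣP(Q2 2012)Q(Q2 2012) = 29×41 + 2×83 + 2×242 + 5×36 = 1189 + 166 + 484 + 180 = 2019
link = 2342/2019 = 1.159980
Link Q3 2012→Q4 2012:
ΣP(Q4 2012)Q(Q3 2012) = 45×47 + 2×88 + 2×285 + 7×36 = 2115 + 176 + 570 + 252 = 3113
ΣP(Q3 2012)Q(Q3 2012) = 36×47 + 2×88 + 2×285 + 6×36 = 1692 + 176 + 570 + 216 = 2654
link = 3113/2654 = 1.172946
Chained index = 100 × 1.122555 × 1.159980 × 1.172946 = 152.7342

152.73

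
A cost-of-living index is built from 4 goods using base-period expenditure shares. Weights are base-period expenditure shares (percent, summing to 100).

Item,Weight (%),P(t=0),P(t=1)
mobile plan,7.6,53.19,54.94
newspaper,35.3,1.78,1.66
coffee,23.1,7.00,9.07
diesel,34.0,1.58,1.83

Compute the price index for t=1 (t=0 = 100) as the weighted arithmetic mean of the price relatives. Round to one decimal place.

mobile plan: 7.6 × (54.94/53.19) = 7.6 × 1.032901 = 7.8500
newspaper: 35.3 × (1.66/1.78) = 35.3 × 0.932584 = 32.9202
coffee: 23.1 × (9.07/7.00) = 23.1 × 1.295714 = 29.9310
diesel: 34.0 × (1.83/1.58) = 34.0 × 1.158228 = 39.3797
Index = Σ wᵢ·(p₁ᵢ/p₀ᵢ) = 7.8500 + 32.9202 + 29.9310 + 39.3797 = 110.0810

110.1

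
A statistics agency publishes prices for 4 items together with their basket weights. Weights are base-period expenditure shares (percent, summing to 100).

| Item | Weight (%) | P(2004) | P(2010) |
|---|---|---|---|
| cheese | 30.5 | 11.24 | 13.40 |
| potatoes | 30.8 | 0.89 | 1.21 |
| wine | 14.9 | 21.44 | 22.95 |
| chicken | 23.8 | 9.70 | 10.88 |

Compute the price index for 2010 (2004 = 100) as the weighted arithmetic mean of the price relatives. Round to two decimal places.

120.88

cheese: 30.5 × (13.40/11.24) = 30.5 × 1.192171 = 36.3612
potatoes: 30.8 × (1.21/0.89) = 30.8 × 1.359551 = 41.8742
wine: 14.9 × (22.95/21.44) = 14.9 × 1.070429 = 15.9494
chicken: 23.8 × (10.88/9.70) = 23.8 × 1.121649 = 26.6953
Index = Σ wᵢ·(p₁ᵢ/p₀ᵢ) = 36.3612 + 41.8742 + 15.9494 + 26.6953 = 120.8800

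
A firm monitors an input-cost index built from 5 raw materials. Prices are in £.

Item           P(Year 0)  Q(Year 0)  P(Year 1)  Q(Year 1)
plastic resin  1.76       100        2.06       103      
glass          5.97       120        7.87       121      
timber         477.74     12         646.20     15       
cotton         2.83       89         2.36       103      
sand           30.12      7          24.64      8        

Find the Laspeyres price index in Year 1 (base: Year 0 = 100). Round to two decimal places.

131.03

Laspeyres price index uses base-period quantities as weights.
ΣP(Year 1)·Q(Year 0) = 2.06×100 + 7.87×120 + 646.20×12 + 2.36×89 + 24.64×7 = 206 + 944.4 + 7754.4 + 210.04 + 172.48 = 9287.32
ΣP(Year 0)·Q(Year 0) = 1.76×100 + 5.97×120 + 477.74×12 + 2.83×89 + 30.12×7 = 176 + 716.4 + 5732.88 + 251.87 + 210.84 = 7087.99
Index = 9287.32 / 7087.99 × 100 = 131.0290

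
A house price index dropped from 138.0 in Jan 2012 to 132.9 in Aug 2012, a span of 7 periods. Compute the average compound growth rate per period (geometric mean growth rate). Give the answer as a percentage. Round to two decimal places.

-0.54%

Growth factor = (132.9/138.0)^(1/7) = (0.963043)^(1/7) = 0.994635
Growth rate = 0.994635 − 1 = -0.005365 = -0.5365%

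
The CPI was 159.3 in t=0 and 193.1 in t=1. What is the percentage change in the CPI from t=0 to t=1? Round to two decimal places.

21.22%

Change = (193.1 − 159.3) / 159.3 × 100
       = 33.8 / 159.3 × 100 = 21.2178%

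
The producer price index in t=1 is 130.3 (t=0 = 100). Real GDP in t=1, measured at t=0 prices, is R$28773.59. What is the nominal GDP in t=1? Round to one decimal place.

Nominal = Real × (Index/100) = 28773.59 × (130.3/100)
        = 28773.59 × 1.303 = 37491.9878

37492.0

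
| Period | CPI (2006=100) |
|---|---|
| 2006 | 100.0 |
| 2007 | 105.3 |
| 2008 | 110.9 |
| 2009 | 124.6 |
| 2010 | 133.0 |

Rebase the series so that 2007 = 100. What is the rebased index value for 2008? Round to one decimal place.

Rebased(2008) = 110.9 / 105.3 × 100 = 105.3181

105.3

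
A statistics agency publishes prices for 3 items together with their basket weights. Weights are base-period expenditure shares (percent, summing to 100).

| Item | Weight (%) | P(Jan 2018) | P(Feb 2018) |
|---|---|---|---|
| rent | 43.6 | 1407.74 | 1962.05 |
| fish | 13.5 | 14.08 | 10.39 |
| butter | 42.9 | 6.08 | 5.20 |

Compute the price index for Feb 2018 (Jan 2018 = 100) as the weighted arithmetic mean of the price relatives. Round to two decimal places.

rent: 43.6 × (1962.05/1407.74) = 43.6 × 1.393759 = 60.7679
fish: 13.5 × (10.39/14.08) = 13.5 × 0.737926 = 9.9620
butter: 42.9 × (5.20/6.08) = 42.9 × 0.855263 = 36.6908
Index = Σ wᵢ·(p₁ᵢ/p₀ᵢ) = 60.7679 + 9.9620 + 36.6908 = 107.4207

107.42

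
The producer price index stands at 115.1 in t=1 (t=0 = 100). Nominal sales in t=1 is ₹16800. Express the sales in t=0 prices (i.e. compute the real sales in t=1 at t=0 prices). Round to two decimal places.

Real = Nominal ÷ (Index/100) = 16800 ÷ (115.1/100)
     = 16800 ÷ 1.151 = 14596.0035

14596.00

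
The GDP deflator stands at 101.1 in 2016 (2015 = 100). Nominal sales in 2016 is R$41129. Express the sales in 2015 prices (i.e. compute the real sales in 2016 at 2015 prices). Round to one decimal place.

40681.5

Real = Nominal ÷ (Index/100) = 41129 ÷ (101.1/100)
     = 41129 ÷ 1.011 = 40681.5035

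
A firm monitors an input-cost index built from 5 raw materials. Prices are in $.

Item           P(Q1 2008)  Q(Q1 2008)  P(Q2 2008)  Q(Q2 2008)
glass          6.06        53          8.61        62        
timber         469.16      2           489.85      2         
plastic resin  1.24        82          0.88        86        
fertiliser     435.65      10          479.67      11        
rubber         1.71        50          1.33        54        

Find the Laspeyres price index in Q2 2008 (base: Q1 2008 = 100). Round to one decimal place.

Laspeyres price index uses base-period quantities as weights.
ΣP(Q2 2008)·Q(Q1 2008) = 8.61×53 + 489.85×2 + 0.88×82 + 479.67×10 + 1.33×50 = 456.33 + 979.7 + 72.16 + 4796.7 + 66.5 = 6371.39
ΣP(Q1 2008)·Q(Q1 2008) = 6.06×53 + 469.16×2 + 1.24×82 + 435.65×10 + 1.71×50 = 321.18 + 938.32 + 101.68 + 4356.5 + 85.5 = 5803.18
Index = 6371.39 / 5803.18 × 100 = 109.7914

109.8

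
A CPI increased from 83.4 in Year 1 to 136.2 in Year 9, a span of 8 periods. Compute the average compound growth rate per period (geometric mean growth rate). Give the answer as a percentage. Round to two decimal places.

6.32%

Growth factor = (136.2/83.4)^(1/8) = (1.633094)^(1/8) = 1.063228
Growth rate = 1.063228 − 1 = 0.063228 = 6.3228%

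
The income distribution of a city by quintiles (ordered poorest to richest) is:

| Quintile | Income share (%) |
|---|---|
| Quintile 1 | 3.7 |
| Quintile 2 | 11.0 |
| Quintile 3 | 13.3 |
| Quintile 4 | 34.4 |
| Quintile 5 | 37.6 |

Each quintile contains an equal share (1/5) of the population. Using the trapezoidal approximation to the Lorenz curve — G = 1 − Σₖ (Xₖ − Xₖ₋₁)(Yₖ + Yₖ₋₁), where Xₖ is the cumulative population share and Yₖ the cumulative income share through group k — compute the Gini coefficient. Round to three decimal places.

Cumulative income shares Yₖ: 0.0370, 0.1470, 0.2800, 0.6240, 1.0000
Σ (Xₖ−Xₖ₋₁)(Yₖ+Yₖ₋₁) = (1/5)(0.0370+0.0000) + (1/5)(0.1470+0.0370) + (1/5)(0.2800+0.1470) + (1/5)(0.6240+0.2800) + (1/5)(1.0000+0.6240)
  = 0.0074 + 0.0368 + 0.0854 + 0.1808 + 0.3248 = 0.6352
G = 1 − 0.6352 = 0.3648

0.365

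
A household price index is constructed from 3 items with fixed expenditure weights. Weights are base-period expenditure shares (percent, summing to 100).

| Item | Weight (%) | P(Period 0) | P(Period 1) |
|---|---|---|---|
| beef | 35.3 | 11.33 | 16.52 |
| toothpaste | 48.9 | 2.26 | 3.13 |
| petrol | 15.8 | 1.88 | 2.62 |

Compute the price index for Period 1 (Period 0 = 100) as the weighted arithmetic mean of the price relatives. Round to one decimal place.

141.2

beef: 35.3 × (16.52/11.33) = 35.3 × 1.458076 = 51.4701
toothpaste: 48.9 × (3.13/2.26) = 48.9 × 1.384956 = 67.7243
petrol: 15.8 × (2.62/1.88) = 15.8 × 1.393617 = 22.0191
Index = Σ wᵢ·(p₁ᵢ/p₀ᵢ) = 51.4701 + 67.7243 + 22.0191 = 141.2136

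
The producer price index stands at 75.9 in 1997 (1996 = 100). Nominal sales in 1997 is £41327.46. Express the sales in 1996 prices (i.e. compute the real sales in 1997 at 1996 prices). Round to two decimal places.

Real = Nominal ÷ (Index/100) = 41327.46 ÷ (75.9/100)
     = 41327.46 ÷ 0.759 = 54449.8814

54449.88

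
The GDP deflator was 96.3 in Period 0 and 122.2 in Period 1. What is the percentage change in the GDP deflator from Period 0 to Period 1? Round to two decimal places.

26.90%

Change = (122.2 − 96.3) / 96.3 × 100
       = 25.9 / 96.3 × 100 = 26.8951%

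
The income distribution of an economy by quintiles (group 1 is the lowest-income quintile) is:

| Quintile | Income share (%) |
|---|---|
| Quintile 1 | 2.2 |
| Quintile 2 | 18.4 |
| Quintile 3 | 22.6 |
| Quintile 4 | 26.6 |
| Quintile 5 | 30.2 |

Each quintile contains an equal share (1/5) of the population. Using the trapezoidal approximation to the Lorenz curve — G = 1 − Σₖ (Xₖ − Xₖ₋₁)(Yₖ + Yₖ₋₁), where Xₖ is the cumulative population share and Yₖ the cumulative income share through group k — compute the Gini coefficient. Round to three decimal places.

0.257

Cumulative income shares Yₖ: 0.0220, 0.2060, 0.4320, 0.6980, 1.0000
Σ (Xₖ−Xₖ₋₁)(Yₖ+Yₖ₋₁) = (1/5)(0.0220+0.0000) + (1/5)(0.2060+0.0220) + (1/5)(0.4320+0.2060) + (1/5)(0.6980+0.4320) + (1/5)(1.0000+0.6980)
  = 0.0044 + 0.0456 + 0.1276 + 0.2260 + 0.3396 = 0.7432
G = 1 − 0.7432 = 0.2568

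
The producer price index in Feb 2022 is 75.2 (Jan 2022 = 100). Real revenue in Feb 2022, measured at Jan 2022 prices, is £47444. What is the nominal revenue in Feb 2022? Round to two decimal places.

Nominal = Real × (Index/100) = 47444 × (75.2/100)
        = 47444 × 0.752 = 35677.8880

35677.89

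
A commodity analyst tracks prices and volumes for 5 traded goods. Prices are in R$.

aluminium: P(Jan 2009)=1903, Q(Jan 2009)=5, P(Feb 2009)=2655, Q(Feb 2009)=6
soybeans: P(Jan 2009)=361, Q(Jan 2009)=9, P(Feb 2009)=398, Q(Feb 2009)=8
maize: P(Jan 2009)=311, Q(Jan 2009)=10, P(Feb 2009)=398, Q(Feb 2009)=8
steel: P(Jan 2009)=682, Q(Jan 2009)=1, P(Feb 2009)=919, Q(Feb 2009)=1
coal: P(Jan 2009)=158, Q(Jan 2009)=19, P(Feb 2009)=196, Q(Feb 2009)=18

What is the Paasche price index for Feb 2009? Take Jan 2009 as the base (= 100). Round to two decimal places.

Paasche price index uses current-period quantities as weights.
ΣP(Feb 2009)·Q(Feb 2009) = 2655×6 + 398×8 + 398×8 + 919×1 + 196×18 = 15930 + 3184 + 3184 + 919 + 3528 = 26745
ΣP(Jan 2009)·Q(Feb 2009) = 1903×6 + 361×8 + 311×8 + 682×1 + 158×18 = 11418 + 2888 + 2488 + 682 + 2844 = 20320
Index = 26745 / 20320 × 100 = 131.6191

131.62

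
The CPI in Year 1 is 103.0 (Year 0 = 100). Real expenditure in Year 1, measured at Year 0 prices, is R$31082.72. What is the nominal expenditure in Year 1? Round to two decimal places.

32015.20

Nominal = Real × (Index/100) = 31082.72 × (103.0/100)
        = 31082.72 × 1.030 = 32015.2016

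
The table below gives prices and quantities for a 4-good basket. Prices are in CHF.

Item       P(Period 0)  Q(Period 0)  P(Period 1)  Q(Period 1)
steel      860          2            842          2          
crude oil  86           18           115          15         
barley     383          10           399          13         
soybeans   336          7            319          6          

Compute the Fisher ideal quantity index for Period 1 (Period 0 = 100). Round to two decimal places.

Laspeyres component (base-period weights):
ΣP(Period 0)Q(Period 1) = 860×2 + 86×15 + 383×13 + 336×6 = 1720 + 1290 + 4979 + 2016 = 10005
ΣP(Period 0)Q(Period 0) = 860×2 + 86×18 + 383×10 + 336×7 = 1720 + 1548 + 3830 + 2352 = 9450
L = 10005 / 9450 × 100 = 105.8730
Paasche component (current-period weights):
ΣP(Period 1)Q(Period 1) = 842×2 + 115×15 + 399×13 + 319×6 = 1684 + 1725 + 5187 + 1914 = 10510
ΣP(Period 1)Q(Period 0) = 842×2 + 115×18 + 399×10 + 319×7 = 1684 + 2070 + 3990 + 2233 = 9977
P = 10510 / 9977 × 100 = 105.3423
Fisher = √(L × P) = √(105.8730 × 105.3423) = 105.6073

105.61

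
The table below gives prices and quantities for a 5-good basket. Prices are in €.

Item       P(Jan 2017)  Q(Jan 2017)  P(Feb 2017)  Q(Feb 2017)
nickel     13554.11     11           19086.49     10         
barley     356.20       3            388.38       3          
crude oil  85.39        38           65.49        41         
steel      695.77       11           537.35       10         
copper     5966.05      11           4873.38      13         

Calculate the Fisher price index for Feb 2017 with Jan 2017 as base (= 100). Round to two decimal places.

118.87

Laspeyres component (base-period weights):
ΣP(Feb 2017)Q(Jan 2017) = 19086.49×11 + 388.38×3 + 65.49×38 + 537.35×11 + 4873.38×11 = 209951.39 + 1165.14 + 2488.62 + 5910.85 + 53607.18 = 273123.18
ΣP(Jan 2017)Q(Jan 2017) = 13554.11×11 + 356.20×3 + 85.39×38 + 695.77×11 + 5966.05×11 = 149095.21 + 1068.6 + 3244.82 + 7653.47 + 65626.55 = 226688.65
L = 273123.18 / 226688.65 × 100 = 120.4838
Paasche component (current-period weights):
ΣP(Feb 2017)Q(Feb 2017) = 19086.49×10 + 388.38×3 + 65.49×41 + 537.35×10 + 4873.38×13 = 190864.9 + 1165.14 + 2685.09 + 5373.5 + 63353.94 = 263442.57
ΣP(Jan 2017)Q(Feb 2017) = 13554.11×10 + 356.20×3 + 85.39×41 + 695.77×10 + 5966.05×13 = 135541.1 + 1068.6 + 3500.99 + 6957.7 + 77558.65 = 224627.04
P = 263442.57 / 224627.04 × 100 = 117.2800
Fisher = √(L × P) = √(120.4838 × 117.2800) = 118.8711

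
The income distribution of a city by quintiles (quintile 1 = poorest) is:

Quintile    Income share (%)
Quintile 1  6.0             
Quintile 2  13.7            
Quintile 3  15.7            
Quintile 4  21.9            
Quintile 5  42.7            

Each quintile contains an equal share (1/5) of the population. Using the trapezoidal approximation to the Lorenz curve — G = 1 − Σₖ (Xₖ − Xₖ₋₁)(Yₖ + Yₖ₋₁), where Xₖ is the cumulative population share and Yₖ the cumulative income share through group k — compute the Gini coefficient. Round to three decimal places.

0.326

Cumulative income shares Yₖ: 0.0600, 0.1970, 0.3540, 0.5730, 1.0000
Σ (Xₖ−Xₖ₋₁)(Yₖ+Yₖ₋₁) = (1/5)(0.0600+0.0000) + (1/5)(0.1970+0.0600) + (1/5)(0.3540+0.1970) + (1/5)(0.5730+0.3540) + (1/5)(1.0000+0.5730)
  = 0.0120 + 0.0514 + 0.1102 + 0.1854 + 0.3146 = 0.6736
G = 1 − 0.6736 = 0.3264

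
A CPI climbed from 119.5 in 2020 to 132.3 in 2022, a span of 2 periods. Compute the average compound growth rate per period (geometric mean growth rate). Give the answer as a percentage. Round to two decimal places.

Growth factor = (132.3/119.5)^(1/2) = (1.107113)^(1/2) = 1.052194
Growth rate = 1.052194 − 1 = 0.052194 = 5.2194%

5.22%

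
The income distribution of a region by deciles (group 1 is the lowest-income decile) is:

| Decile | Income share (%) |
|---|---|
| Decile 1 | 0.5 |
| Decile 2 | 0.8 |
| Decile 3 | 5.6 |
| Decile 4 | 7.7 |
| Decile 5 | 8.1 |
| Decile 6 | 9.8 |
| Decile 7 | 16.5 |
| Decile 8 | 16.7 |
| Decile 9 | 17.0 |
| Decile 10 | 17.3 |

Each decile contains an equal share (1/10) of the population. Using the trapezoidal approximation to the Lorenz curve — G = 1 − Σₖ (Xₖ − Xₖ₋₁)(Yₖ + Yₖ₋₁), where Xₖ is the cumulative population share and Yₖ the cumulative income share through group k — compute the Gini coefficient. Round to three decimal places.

0.348

Cumulative income shares Yₖ: 0.0050, 0.0130, 0.0690, 0.1460, 0.2270, 0.3250, 0.4900, 0.6570, 0.8270, 1.0000
Σ (Xₖ−Xₖ₋₁)(Yₖ+Yₖ₋₁) = (1/10)(0.0050+0.0000) + (1/10)(0.0130+0.0050) + (1/10)(0.0690+0.0130) + (1/10)(0.1460+0.0690) + (1/10)(0.2270+0.1460) + (1/10)(0.3250+0.2270) + (1/10)(0.4900+0.3250) + (1/10)(0.6570+0.4900) + (1/10)(0.8270+0.6570) + (1/10)(1.0000+0.8270)
  = 0.0005 + 0.0018 + 0.0082 + 0.0215 + 0.0373 + 0.0552 + 0.0815 + 0.1147 + 0.1484 + 0.1827 = 0.6518
G = 1 − 0.6518 = 0.3482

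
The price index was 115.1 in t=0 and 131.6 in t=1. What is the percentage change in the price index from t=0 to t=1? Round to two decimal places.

Change = (131.6 − 115.1) / 115.1 × 100
       = 16.5 / 115.1 × 100 = 14.3354%

14.34%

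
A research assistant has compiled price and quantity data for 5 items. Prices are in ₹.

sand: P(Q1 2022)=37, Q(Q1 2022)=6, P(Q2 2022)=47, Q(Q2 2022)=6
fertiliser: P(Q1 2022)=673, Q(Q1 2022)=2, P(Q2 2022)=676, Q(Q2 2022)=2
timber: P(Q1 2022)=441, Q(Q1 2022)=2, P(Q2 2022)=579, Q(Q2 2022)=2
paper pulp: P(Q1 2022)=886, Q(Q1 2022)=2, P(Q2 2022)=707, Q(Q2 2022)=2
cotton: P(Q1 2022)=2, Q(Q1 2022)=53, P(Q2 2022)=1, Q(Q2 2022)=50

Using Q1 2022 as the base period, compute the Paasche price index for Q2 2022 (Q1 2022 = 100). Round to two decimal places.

98.47

Paasche price index uses current-period quantities as weights.
ΣP(Q2 2022)·Q(Q2 2022) = 47×6 + 676×2 + 579×2 + 707×2 + 1×50 = 282 + 1352 + 1158 + 1414 + 50 = 4256
ΣP(Q1 2022)·Q(Q2 2022) = 37×6 + 673×2 + 441×2 + 886×2 + 2×50 = 222 + 1346 + 882 + 1772 + 100 = 4322
Index = 4256 / 4322 × 100 = 98.4729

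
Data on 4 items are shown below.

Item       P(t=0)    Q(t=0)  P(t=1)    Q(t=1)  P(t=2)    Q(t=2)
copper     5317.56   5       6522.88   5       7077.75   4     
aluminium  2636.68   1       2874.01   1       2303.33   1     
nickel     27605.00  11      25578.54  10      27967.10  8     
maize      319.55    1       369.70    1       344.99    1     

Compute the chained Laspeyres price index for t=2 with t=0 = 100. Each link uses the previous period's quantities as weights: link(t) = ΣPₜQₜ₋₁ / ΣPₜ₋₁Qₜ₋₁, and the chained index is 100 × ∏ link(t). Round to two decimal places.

Link t=0→t=1:
ΣP(t=1)Q(t=0) = 6522.88×5 + 2874.01×1 + 25578.54×11 + 369.70×1 = 32614.4 + 2874.01 + 281363.94 + 369.7 = 317222.05
ΣP(t=0)Q(t=0) = 5317.56×5 + 2636.68×1 + 27605.00×11 + 319.55×1 = 26587.8 + 2636.68 + 303655 + 319.55 = 333199.03
link = 317222.05/333199.03 = 0.952050
Link t=1→t=2:
ΣP(t=2)Q(t=1) = 7077.75×5 + 2303.33×1 + 27967.10×10 + 344.99×1 = 35388.75 + 2303.33 + 279671 + 344.99 = 317708.07
ΣP(t=1)Q(t=1) = 6522.88×5 + 2874.01×1 + 25578.54×10 + 369.70×1 = 32614.4 + 2874.01 + 255785.4 + 369.7 = 291643.51
link = 317708.07/291643.51 = 1.089371
Chained index = 100 × 0.952050 × 1.089371 = 103.7136

103.71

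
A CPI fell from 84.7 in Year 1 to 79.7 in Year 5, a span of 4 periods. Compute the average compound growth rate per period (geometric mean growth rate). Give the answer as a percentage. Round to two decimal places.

Growth factor = (79.7/84.7)^(1/4) = (0.940968)^(1/4) = 0.984904
Growth rate = 0.984904 − 1 = -0.015096 = -1.5096%

-1.51%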